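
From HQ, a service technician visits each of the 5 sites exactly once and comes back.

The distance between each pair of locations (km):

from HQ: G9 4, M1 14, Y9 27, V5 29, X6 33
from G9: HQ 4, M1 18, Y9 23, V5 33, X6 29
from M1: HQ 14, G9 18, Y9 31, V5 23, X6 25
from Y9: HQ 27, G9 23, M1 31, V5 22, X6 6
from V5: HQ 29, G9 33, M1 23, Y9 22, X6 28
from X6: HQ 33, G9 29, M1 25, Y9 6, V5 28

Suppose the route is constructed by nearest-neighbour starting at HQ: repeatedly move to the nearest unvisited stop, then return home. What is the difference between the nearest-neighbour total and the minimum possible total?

Excess over optimum: 8 km.

From HQ: G9=4, M1=14, Y9=27, V5=29, X6=33 → choose G9 (4).
From G9: M1=18, Y9=23, X6=29, V5=33 → choose M1 (18).
From M1: V5=23, X6=25, Y9=31 → choose V5 (23).
From V5: Y9=22, X6=28 → choose Y9 (22).
From Y9: X6=6 → choose X6 (6).
NN route HQ → G9 → M1 → V5 → Y9 → X6 → HQ costs 106.
Optimal: HQ → G9 → Y9 → X6 → V5 → M1 → HQ costs 98 (by enumerating all 60 distinct tours).
Excess = 106 − 98 = 8.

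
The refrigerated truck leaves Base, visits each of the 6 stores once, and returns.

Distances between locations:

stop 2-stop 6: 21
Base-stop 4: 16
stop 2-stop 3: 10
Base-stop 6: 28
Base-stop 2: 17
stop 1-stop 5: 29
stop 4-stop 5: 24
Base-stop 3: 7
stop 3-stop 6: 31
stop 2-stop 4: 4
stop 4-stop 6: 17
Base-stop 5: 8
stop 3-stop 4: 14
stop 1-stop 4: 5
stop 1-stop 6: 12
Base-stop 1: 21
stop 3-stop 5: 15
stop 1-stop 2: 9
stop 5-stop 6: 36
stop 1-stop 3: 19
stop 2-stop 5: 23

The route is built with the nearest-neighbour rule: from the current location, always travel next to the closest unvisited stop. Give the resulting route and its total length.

Nearest-neighbour total = 82; route Base → stop 3 → stop 2 → stop 4 → stop 1 → stop 6 → stop 5 → Base.

From Base: distances to unvisited — stop 3=7, stop 5=8, stop 4=16, stop 2=17, stop 1=21, stop 6=28. Nearest is stop 3 (7).
From stop 3: distances to unvisited — stop 2=10, stop 4=14, stop 5=15, stop 1=19, stop 6=31. Nearest is stop 2 (10).
From stop 2: distances to unvisited — stop 4=4, stop 1=9, stop 6=21, stop 5=23. Nearest is stop 4 (4).
From stop 4: distances to unvisited — stop 1=5, stop 6=17, stop 5=24. Nearest is stop 1 (5).
From stop 1: distances to unvisited — stop 6=12, stop 5=29. Nearest is stop 6 (12).
From stop 6: distances to unvisited — stop 5=36. Nearest is stop 5 (36).
Return stop 5→Base: 8.
Total = 7 + 10 + 4 + 5 + 12 + 36 + 8 = 82.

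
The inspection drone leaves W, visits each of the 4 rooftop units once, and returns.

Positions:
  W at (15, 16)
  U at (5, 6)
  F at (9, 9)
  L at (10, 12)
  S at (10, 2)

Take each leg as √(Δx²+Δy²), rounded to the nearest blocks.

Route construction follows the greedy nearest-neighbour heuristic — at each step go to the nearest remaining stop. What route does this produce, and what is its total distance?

W → [L:6 / F:9 / U:14 / S:15] → L (6)
L → [F:3 / U:8 / S:10] → F (3)
F → [U:5 / S:7] → U (5)
U → [S:6] → S (6)
Return S→W: 15.
Total = 6 + 3 + 5 + 6 + 15 = 35.

35 blocks along W → L → F → U → S → W.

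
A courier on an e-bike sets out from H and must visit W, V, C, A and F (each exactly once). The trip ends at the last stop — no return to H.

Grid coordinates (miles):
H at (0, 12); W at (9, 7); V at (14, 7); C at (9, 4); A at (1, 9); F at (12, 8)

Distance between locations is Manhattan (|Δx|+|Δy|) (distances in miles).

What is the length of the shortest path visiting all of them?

There are 5! = 120 possible orderings.
H→W→V→C→A→F: 14+5+8+13+12 = 52
H→W→V→C→F→A: 14+5+8+7+12 = 46
H→W→V→A→C→F: 14+5+15+13+7 = 54
H→W→V→A→F→C: 14+5+15+12+7 = 53
H→W→V→F→C→A: 14+5+3+7+13 = 42
H→W→V→F→A→C: 14+5+3+12+13 = 47
H→W→C→V→A→F: 14+3+8+15+12 = 52
H→W→C→V→F→A: 14+3+8+3+12 = 40
H→W→C→A→V→F: 14+3+13+15+3 = 48
H→W→C→A→F→V: 14+3+13+12+3 = 45
H→W→C→F→V→A: 14+3+7+3+15 = 42
H→W→C→F→A→V: 14+3+7+12+15 = 51
H→W→A→V→C→F: 14+10+15+8+7 = 54
H→W→A→V→F→C: 14+10+15+3+7 = 49
… (106 more)
H→A→W→C→F→V: 4+10+3+7+3 = 27  ← best
The minimum is 27.
One shortest path: H → A → W → C → F → V.

Minimum one-way distance = 27 miles.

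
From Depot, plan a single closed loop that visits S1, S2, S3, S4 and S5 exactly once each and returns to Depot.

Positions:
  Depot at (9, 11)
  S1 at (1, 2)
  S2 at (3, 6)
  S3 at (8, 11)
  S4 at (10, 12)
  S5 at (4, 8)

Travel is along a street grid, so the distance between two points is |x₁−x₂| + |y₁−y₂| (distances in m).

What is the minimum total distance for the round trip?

With 5 stops there are 5!/2 = 60 distinct round trips (a route and its reverse cost the same).
Depot → S1 → S2 → S3 → S4 → S5 → Depot: 17+6+10+3+10+8 = 54
Depot → S1 → S2 → S3 → S5 → S4 → Depot: 17+6+10+7+10+2 = 52
Depot → S1 → S2 → S4 → S3 → S5 → Depot: 17+6+13+3+7+8 = 54
Depot → S1 → S2 → S4 → S5 → S3 → Depot: 17+6+13+10+7+1 = 54
Depot → S1 → S2 → S5 → S3 → S4 → Depot: 17+6+3+7+3+2 = 38
Depot → S1 → S2 → S5 → S4 → S3 → Depot: 17+6+3+10+3+1 = 40
Depot → S1 → S3 → S2 → S4 → S5 → Depot: 17+16+10+13+10+8 = 74
Depot → S1 → S3 → S2 → S5 → S4 → Depot: 17+16+10+3+10+2 = 58
Depot → S1 → S3 → S4 → S2 → S5 → Depot: 17+16+3+13+3+8 = 60
Depot → S1 → S3 → S4 → S5 → S2 → Depot: 17+16+3+10+3+11 = 60
Depot → S1 → S3 → S5 → S2 → S4 → Depot: 17+16+7+3+13+2 = 58
Depot → S1 → S3 → S5 → S4 → S2 → Depot: 17+16+7+10+13+11 = 74
Depot → S1 → S4 → S2 → S3 → S5 → Depot: 17+19+13+10+7+8 = 74
Depot → S1 → S4 → S2 → S5 → S3 → Depot: 17+19+13+3+7+1 = 60
… (46 more)
The minimum is 38.
One optimal route: Depot → S1 → S2 → S5 → S3 → S4 → Depot (or its reverse).

Shortest round trip = 38 m.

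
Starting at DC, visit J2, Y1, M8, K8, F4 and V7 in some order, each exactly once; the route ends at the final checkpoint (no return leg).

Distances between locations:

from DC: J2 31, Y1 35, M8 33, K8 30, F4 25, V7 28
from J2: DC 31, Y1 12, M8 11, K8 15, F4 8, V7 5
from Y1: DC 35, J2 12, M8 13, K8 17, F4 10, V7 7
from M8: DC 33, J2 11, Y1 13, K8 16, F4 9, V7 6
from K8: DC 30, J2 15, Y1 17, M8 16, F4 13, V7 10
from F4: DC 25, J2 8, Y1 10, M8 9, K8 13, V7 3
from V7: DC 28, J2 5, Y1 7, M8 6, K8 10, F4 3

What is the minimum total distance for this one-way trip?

There are 6! = 720 possible orderings.
DC → J2 → Y1 → M8 → K8 → F4 → V7: 31+12+13+16+13+3 = 88
DC → J2 → Y1 → M8 → K8 → V7 → F4: 31+12+13+16+10+3 = 85
DC → J2 → Y1 → M8 → F4 → K8 → V7: 31+12+13+9+13+10 = 88
DC → J2 → Y1 → M8 → F4 → V7 → K8: 31+12+13+9+3+10 = 78
DC → J2 → Y1 → M8 → V7 → K8 → F4: 31+12+13+6+10+13 = 85
DC → J2 → Y1 → M8 → V7 → F4 → K8: 31+12+13+6+3+13 = 78
DC → J2 → Y1 → K8 → M8 → F4 → V7: 31+12+17+16+9+3 = 88
DC → J2 → Y1 → K8 → M8 → V7 → F4: 31+12+17+16+6+3 = 85
… (712 more)
DC → F4 → J2 → Y1 → M8 → V7 → K8: 25+8+12+13+6+10 = 74  ← best
The minimum is 74.
One shortest path: DC → F4 → J2 → Y1 → M8 → V7 → K8.

Minimum one-way distance = 74.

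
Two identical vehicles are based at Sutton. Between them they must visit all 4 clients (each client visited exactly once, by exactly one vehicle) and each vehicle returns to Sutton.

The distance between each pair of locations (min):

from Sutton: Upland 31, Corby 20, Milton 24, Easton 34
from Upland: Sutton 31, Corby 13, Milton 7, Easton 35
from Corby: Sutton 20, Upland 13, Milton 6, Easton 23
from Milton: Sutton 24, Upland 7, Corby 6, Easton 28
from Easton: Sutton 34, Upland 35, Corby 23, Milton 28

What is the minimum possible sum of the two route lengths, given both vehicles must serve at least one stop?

Minimum combined distance: 132 min.

Check every non-empty split of the stops between the two vehicles; for each half take its own optimal tour:
  {Upland} + {Corby, Milton, Easton}: 62 + 87 = 149
  {Corby} + {Upland, Milton, Easton}: 40 + 100 = 140
  {Upland, Corby} + {Milton, Easton}: 64 + 86 = 150
  {Milton} + {Upland, Corby, Easton}: 48 + 101 = 149
  {Upland, Milton} + {Corby, Easton}: 62 + 77 = 139
  {Corby, Milton} + {Upland, Easton}: 50 + 100 = 150
  … (7 splits in total)
  {Upland, Corby, Milton} + {Easton}: 64 + 68 = 132  ← best
Best: vehicle 1 Sutton → Upland → Milton → Corby → Sutton = 64; vehicle 2 Sutton → Easton → Sutton = 68; combined 132.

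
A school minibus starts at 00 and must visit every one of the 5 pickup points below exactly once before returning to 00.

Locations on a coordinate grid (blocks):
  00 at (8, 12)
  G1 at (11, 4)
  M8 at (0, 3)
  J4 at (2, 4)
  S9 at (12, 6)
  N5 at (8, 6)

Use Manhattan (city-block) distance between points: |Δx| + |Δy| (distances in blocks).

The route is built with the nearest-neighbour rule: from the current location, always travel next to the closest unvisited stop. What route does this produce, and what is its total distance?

From 00: distances to unvisited — N5=6, S9=10, G1=11, J4=14, M8=17. Nearest is N5 (6).
From N5: distances to unvisited — S9=4, G1=5, J4=8, M8=11. Nearest is S9 (4).
From S9: distances to unvisited — G1=3, J4=12, M8=15. Nearest is G1 (3).
From G1: distances to unvisited — J4=9, M8=12. Nearest is J4 (9).
From J4: distances to unvisited — M8=3. Nearest is M8 (3).
Return M8→00: 17.
Total = 6 + 4 + 3 + 9 + 3 + 17 = 42.

Nearest-neighbour total = 42 blocks; route 00 → N5 → S9 → G1 → J4 → M8 → 00.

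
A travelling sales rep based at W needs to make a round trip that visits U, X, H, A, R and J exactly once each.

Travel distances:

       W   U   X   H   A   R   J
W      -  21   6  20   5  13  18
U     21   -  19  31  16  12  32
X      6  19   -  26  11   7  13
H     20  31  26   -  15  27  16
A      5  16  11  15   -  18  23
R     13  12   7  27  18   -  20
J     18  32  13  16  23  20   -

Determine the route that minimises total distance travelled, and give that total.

Shortest round trip = 89.

W → U → X → H → A → R → J → W: 21+19+26+15+18+20+18 = 137
W → U → X → H → A → J → R → W: 21+19+26+15+23+20+13 = 137
W → U → X → H → R → A → J → W: 21+19+26+27+18+23+18 = 152
W → U → X → H → R → J → A → W: 21+19+26+27+20+23+5 = 141
W → U → X → H → J → A → R → W: 21+19+26+16+23+18+13 = 136
W → U → X → H → J → R → A → W: 21+19+26+16+20+18+5 = 125
W → U → X → A → H → R → J → W: 21+19+11+15+27+20+18 = 131
W → U → X → A → H → J → R → W: 21+19+11+15+16+20+13 = 115
… (352 more)
W → U → R → X → J → H → A → W: 21+12+7+13+16+15+5 = 89  ← best
The minimum is 89.
One optimal route: W → U → R → X → J → H → A → W (or its reverse).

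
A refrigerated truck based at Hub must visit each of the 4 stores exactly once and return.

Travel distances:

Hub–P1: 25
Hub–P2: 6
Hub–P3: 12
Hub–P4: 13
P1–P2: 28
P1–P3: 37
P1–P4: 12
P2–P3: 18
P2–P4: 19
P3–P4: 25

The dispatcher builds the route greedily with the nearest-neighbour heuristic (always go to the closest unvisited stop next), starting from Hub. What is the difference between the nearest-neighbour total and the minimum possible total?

Hub: P2=6, P3=12, P4=13, P1=25 ⇒ P2
P2: P3=18, P4=19, P1=28 ⇒ P3
P3: P4=25, P1=37 ⇒ P4
P4: P1=12 ⇒ P1
NN route Hub → P2 → P3 → P4 → P1 → Hub costs 86.
Optimal: Hub → P2 → P1 → P4 → P3 → Hub costs 83 (by enumerating all 12 distinct tours).
Excess = 86 − 83 = 3.

3 longer than the optimal tour.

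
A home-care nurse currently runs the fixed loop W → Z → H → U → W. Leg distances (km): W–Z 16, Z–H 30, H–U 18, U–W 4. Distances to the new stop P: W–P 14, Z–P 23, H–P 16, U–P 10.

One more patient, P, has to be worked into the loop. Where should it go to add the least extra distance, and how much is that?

Minimum extra distance: 8 km, inserting P between H and U.

Insertion cost between consecutive stops i–j is d(i,P) + d(P,j) − d(i,j):
  between W and Z: 14 + 23 − 16 = 21
  between Z and H: 23 + 16 − 30 = 9
  between H and U: 16 + 10 − 18 = 8
  between U and W: 10 + 14 − 4 = 20
Cheapest insertion is between H and U, adding 8.
New total = 68 + 8 = 76.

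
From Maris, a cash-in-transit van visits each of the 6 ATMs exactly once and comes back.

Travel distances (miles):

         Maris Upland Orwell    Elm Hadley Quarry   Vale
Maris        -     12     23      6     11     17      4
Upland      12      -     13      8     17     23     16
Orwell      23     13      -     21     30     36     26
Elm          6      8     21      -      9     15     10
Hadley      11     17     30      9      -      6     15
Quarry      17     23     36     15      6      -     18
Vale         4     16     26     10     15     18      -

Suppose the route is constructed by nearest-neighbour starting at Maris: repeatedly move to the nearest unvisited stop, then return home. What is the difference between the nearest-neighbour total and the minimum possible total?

Maris: Vale=4, Elm=6, Hadley=11, Upland=12, Quarry=17, Orwell=23 ⇒ Vale
Vale: Elm=10, Hadley=15, Upland=16, Quarry=18, Orwell=26 ⇒ Elm
Elm: Upland=8, Hadley=9, Quarry=15, Orwell=21 ⇒ Upland
Upland: Orwell=13, Hadley=17, Quarry=23 ⇒ Orwell
Orwell: Hadley=30, Quarry=36 ⇒ Hadley
Hadley: Quarry=6 ⇒ Quarry
NN route Maris → Vale → Elm → Upland → Orwell → Hadley → Quarry → Maris costs 88.
Optimal: Maris → Orwell → Upland → Elm → Hadley → Quarry → Vale → Maris costs 81 (by enumerating all 360 distinct tours).
Excess = 88 − 81 = 7.

Excess over optimum: 7 miles.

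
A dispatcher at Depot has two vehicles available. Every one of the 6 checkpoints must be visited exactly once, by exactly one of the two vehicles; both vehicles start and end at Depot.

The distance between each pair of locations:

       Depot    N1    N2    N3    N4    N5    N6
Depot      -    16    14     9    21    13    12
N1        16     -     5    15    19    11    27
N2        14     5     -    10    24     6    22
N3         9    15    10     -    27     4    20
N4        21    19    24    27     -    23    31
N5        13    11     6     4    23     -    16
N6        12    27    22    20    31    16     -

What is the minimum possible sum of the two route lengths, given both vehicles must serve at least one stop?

Minimum combined distance: 88.

Try each way of splitting the stops between the two vehicles (each non-empty) and, for each split, find the best tour for each vehicle:
  {N1} + {N2, N3, N4, N5, N6}: 32 + 86 = 118
  {N2} + {N1, N3, N4, N5, N6}: 28 + 86 = 114
  {N1, N2} + {N3, N4, N5, N6}: 35 + 79 = 114
  {N3} + {N1, N2, N4, N5, N6}: 18 + 79 = 97
  {N1, N3} + {N2, N4, N5, N6}: 40 + 79 = 119
  {N2, N3} + {N1, N4, N5, N6}: 33 + 79 = 112
  … (31 splits in total)
  {N1, N2, N3, N4, N5} + {N6}: 64 + 24 = 88  ← best
Best: vehicle 1 Depot → N3 → N5 → N2 → N1 → N4 → Depot = 64; vehicle 2 Depot → N6 → Depot = 24; combined 88.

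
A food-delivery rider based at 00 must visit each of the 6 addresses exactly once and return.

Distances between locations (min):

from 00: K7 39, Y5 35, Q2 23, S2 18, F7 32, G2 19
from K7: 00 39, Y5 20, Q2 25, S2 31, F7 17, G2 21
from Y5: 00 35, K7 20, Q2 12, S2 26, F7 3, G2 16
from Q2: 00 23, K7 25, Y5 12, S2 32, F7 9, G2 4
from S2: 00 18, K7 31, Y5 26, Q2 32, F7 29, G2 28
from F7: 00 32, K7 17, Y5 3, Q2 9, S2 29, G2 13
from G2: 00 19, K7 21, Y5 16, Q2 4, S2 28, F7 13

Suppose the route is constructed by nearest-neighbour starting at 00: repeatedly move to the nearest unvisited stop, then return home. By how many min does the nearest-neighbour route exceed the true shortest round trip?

From 00: S2=18, G2=19, Q2=23, F7=32, Y5=35, K7=39 → choose S2 (18).
From S2: Y5=26, G2=28, F7=29, K7=31, Q2=32 → choose Y5 (26).
From Y5: F7=3, Q2=12, G2=16, K7=20 → choose F7 (3).
From F7: Q2=9, G2=13, K7=17 → choose Q2 (9).
From Q2: G2=4, K7=25 → choose G2 (4).
From G2: K7=21 → choose K7 (21).
NN route 00 → S2 → Y5 → F7 → Q2 → G2 → K7 → 00 costs 120.
Optimal: 00 → S2 → K7 → Y5 → F7 → Q2 → G2 → 00 costs 104 (by enumerating all 360 distinct tours).
Excess = 120 − 104 = 16.

16 min longer than the optimal tour.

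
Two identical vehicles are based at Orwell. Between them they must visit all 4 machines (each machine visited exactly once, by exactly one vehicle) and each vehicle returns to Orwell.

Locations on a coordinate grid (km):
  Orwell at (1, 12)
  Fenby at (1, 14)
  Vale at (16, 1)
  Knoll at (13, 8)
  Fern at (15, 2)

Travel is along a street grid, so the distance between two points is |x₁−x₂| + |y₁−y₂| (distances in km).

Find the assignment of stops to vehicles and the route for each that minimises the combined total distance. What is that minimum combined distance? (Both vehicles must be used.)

There are 2^3 − 1 = 7 ways to divide the 4 stops into two non-empty groups. For each, the best each vehicle can do is its own shortest tour through its group:
  {Fenby} + {Vale, Knoll, Fern}: 4 + 52 = 56
  {Vale} + {Fenby, Knoll, Fern}: 52 + 52 = 104
  {Fenby, Vale} + {Knoll, Fern}: 56 + 48 = 104
  {Knoll} + {Fenby, Vale, Fern}: 32 + 56 = 88
  {Fenby, Knoll} + {Vale, Fern}: 36 + 52 = 88
  {Vale, Knoll} + {Fenby, Fern}: 52 + 52 = 104
  … (7 splits in total)
Best: vehicle 1 Orwell → Fenby → Orwell = 4; vehicle 2 Orwell → Vale → Fern → Knoll → Orwell = 52; combined 56.

56 km — the smallest possible combined total.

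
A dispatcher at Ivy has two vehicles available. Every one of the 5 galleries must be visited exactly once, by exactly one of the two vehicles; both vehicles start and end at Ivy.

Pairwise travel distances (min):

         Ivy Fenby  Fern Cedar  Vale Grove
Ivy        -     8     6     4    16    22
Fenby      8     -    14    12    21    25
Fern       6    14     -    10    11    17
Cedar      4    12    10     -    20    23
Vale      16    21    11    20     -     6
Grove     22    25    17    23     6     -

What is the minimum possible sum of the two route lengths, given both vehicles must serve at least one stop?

There are 2^4 − 1 = 15 ways to divide the 5 stops into two non-empty groups. For each, the best each vehicle can do is its own shortest tour through its group:
  {Fenby} + {Fern, Cedar, Vale, Grove}: 16 + 50 = 66
  {Fern} + {Fenby, Cedar, Vale, Grove}: 12 + 62 = 74
  {Fenby, Fern} + {Cedar, Vale, Grove}: 28 + 49 = 77
  {Cedar} + {Fenby, Fern, Vale, Grove}: 8 + 56 = 64
  {Fenby, Cedar} + {Fern, Vale, Grove}: 24 + 45 = 69
  {Fern, Cedar} + {Fenby, Vale, Grove}: 20 + 55 = 75
  … (15 splits in total)
Best: vehicle 1 Ivy → Cedar → Ivy = 8; vehicle 2 Ivy → Fenby → Grove → Vale → Fern → Ivy = 56; combined 64.

Minimum combined distance: 64 min.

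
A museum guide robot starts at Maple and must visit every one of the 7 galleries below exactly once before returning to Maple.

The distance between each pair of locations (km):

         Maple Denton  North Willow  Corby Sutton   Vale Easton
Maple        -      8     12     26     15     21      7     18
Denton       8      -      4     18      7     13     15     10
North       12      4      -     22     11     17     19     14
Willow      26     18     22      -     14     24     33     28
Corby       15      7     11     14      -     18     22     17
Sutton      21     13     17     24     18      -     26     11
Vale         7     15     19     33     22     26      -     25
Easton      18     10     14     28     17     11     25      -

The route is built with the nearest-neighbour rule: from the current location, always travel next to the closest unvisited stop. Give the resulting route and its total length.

Maple → [Vale:7 / Denton:8 / North:12 / Corby:15 / Easton:18 / Sutton:21 / Willow:26] → Vale (7)
Vale → [Denton:15 / North:19 / Corby:22 / Easton:25 / Sutton:26 / Willow:33] → Denton (15)
Denton → [North:4 / Corby:7 / Easton:10 / Sutton:13 / Willow:18] → North (4)
North → [Corby:11 / Easton:14 / Sutton:17 / Willow:22] → Corby (11)
Corby → [Willow:14 / Easton:17 / Sutton:18] → Willow (14)
Willow → [Sutton:24 / Easton:28] → Sutton (24)
Sutton → [Easton:11] → Easton (11)
Return Easton→Maple: 18.
Total = 7 + 15 + 4 + 11 + 14 + 24 + 11 + 18 = 104.

104 km along Maple → Vale → Denton → North → Corby → Willow → Sutton → Easton → Maple.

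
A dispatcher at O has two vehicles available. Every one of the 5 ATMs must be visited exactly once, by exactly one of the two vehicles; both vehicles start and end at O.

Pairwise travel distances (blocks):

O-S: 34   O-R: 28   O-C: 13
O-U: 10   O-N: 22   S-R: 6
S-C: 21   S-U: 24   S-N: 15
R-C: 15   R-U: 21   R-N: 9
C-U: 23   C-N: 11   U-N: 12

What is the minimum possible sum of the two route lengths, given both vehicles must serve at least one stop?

Try each way of splitting the stops between the two vehicles (each non-empty) and, for each split, find the best tour for each vehicle:
  {S} + {R, C, U, N}: 68 + 59 = 127
  {R} + {S, C, U, N}: 56 + 71 = 127
  {S, R} + {C, U, N}: 68 + 46 = 114
  {C} + {S, R, U, N}: 26 + 71 = 97
  {S, C} + {R, U, N}: 68 + 59 = 127
  {R, C} + {S, U, N}: 56 + 71 = 127
  … (15 splits in total)
  {U} + {S, R, C, N}: 20 + 71 = 91  ← best
Best: vehicle 1 O → U → O = 20; vehicle 2 O → C → S → R → N → O = 71; combined 91.

91 blocks — the smallest possible combined total.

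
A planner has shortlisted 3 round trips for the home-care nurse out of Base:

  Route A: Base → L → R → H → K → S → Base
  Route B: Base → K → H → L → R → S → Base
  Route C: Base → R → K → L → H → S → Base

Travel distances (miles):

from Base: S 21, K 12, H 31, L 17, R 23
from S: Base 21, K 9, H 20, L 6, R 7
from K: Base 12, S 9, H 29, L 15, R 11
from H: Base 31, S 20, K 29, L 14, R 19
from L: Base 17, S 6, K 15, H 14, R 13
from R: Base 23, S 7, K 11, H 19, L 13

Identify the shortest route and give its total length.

Route A: 17 + 13 + 19 + 29 + 9 + 21 = 108
Route B: 12 + 29 + 14 + 13 + 7 + 21 = 96
Route C: 23 + 11 + 15 + 14 + 20 + 21 = 104

Shortest is Route B, total 96 miles.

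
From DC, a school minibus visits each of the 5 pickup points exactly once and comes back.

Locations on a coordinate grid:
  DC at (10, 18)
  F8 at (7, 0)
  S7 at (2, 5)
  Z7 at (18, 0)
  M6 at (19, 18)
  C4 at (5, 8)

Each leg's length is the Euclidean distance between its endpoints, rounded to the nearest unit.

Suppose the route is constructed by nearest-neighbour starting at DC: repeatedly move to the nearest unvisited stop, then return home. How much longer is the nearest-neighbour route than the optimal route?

From DC: M6=9, C4=11, S7=15, F8=18, Z7=20 → choose M6 (9).
From M6: C4=17, Z7=18, S7=21, F8=22 → choose C4 (17).
From C4: S7=4, F8=8, Z7=15 → choose S7 (4).
From S7: F8=7, Z7=17 → choose F8 (7).
From F8: Z7=11 → choose Z7 (11).
NN route DC → M6 → C4 → S7 → F8 → Z7 → DC costs 68.
Optimal: DC → M6 → Z7 → F8 → S7 → C4 → DC costs 60 (by enumerating all 60 distinct tours).
Excess = 68 − 60 = 8.

Excess over optimum: 8.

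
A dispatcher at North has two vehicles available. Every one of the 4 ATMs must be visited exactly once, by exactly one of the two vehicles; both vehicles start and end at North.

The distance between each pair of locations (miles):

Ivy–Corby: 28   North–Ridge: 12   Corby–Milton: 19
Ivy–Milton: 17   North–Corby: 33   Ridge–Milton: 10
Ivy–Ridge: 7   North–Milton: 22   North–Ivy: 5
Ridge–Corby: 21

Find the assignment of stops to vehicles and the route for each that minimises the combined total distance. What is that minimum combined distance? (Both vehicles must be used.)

Check every non-empty split of the stops between the two vehicles; for each half take its own optimal tour:
  {Ivy} + {Ridge, Corby, Milton}: 10 + 74 = 84
  {Ridge} + {Ivy, Corby, Milton}: 24 + 74 = 98
  {Ivy, Ridge} + {Corby, Milton}: 24 + 74 = 98
  {Corby} + {Ivy, Ridge, Milton}: 66 + 44 = 110
  {Ivy, Corby} + {Ridge, Milton}: 66 + 44 = 110
  {Ridge, Corby} + {Ivy, Milton}: 66 + 44 = 110
  … (7 splits in total)
Best: vehicle 1 North → Ivy → North = 10; vehicle 2 North → Ridge → Corby → Milton → North = 74; combined 84.

84 miles — the smallest possible combined total.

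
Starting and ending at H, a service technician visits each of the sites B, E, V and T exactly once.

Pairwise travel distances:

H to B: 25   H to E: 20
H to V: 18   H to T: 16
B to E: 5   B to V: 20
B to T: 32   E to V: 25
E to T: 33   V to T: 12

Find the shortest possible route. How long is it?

H→B→E→V→T→H: 25+5+25+12+16 = 83
H→B→E→T→V→H: 25+5+33+12+18 = 93
H→B→V→E→T→H: 25+20+25+33+16 = 119
H→B→V→T→E→H: 25+20+12+33+20 = 110
H→B→T→E→V→H: 25+32+33+25+18 = 133
H→B→T→V→E→H: 25+32+12+25+20 = 114
H→E→B→V→T→H: 20+5+20+12+16 = 73
H→E→B→T→V→H: 20+5+32+12+18 = 87
H→E→V→B→T→H: 20+25+20+32+16 = 113
H→E→T→B→V→H: 20+33+32+20+18 = 123
H→V→B→E→T→H: 18+20+5+33+16 = 92
H→V→E→B→T→H: 18+25+5+32+16 = 96
The minimum is 73.
One optimal route: H → E → B → V → T → H (or its reverse).

73 — the shortest possible round trip.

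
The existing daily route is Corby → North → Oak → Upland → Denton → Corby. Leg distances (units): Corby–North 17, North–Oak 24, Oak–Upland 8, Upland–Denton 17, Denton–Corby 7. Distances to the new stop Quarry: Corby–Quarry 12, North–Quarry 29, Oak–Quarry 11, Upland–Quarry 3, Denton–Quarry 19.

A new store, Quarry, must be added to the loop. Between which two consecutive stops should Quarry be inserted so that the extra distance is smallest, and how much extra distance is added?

Insertion cost between consecutive stops i–j is d(i,Quarry) + d(Quarry,j) − d(i,j):
  between Corby and North: 12 + 29 − 17 = 24
  between North and Oak: 29 + 11 − 24 = 16
  between Oak and Upland: 11 + 3 − 8 = 6
  between Upland and Denton: 3 + 19 − 17 = 5
  between Denton and Corby: 19 + 12 − 7 = 24
Cheapest insertion is between Upland and Denton, adding 5.
New total = 73 + 5 = 78.

Adding 5 by placing Quarry on the Upland–Denton leg.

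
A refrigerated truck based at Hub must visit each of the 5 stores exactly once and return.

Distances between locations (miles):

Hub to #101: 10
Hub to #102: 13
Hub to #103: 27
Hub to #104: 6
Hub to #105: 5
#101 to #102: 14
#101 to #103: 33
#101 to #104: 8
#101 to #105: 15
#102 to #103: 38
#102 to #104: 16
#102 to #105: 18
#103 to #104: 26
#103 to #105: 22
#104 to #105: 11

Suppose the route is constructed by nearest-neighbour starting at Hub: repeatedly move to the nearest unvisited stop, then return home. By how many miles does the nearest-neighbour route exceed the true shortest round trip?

From Hub: #105=5, #104=6, #101=10, #102=13, #103=27 → choose #105 (5).
From #105: #104=11, #101=15, #102=18, #103=22 → choose #104 (11).
From #104: #101=8, #102=16, #103=26 → choose #101 (8).
From #101: #102=14, #103=33 → choose #102 (14).
From #102: #103=38 → choose #103 (38).
NN route Hub → #105 → #104 → #101 → #102 → #103 → Hub costs 103.
Optimal: Hub → #102 → #101 → #104 → #103 → #105 → Hub costs 88 (by enumerating all 60 distinct tours).
Excess = 103 − 88 = 15.

The nearest-neighbour route is 15 miles longer than optimal.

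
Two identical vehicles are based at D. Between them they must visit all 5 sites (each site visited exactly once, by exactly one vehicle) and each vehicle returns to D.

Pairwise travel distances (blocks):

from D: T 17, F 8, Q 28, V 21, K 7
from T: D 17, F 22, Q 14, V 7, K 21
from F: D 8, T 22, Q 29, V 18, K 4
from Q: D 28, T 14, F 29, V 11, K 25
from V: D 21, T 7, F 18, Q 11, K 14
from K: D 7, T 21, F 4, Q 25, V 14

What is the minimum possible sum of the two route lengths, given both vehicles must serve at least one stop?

Check every non-empty split of the stops between the two vehicles; for each half take its own optimal tour:
  {T} + {F, Q, V, K}: 34 + 65 = 99
  {F} + {T, Q, V, K}: 16 + 63 = 79
  {T, F} + {Q, V, K}: 47 + 60 = 107
  {Q} + {T, F, V, K}: 56 + 50 = 106
  {T, Q} + {F, V, K}: 59 + 47 = 106
  {F, Q} + {T, V, K}: 65 + 45 = 110
  … (15 splits in total)
Best: vehicle 1 D → F → D = 16; vehicle 2 D → T → Q → V → K → D = 63; combined 79.

Minimum combined distance: 79 blocks.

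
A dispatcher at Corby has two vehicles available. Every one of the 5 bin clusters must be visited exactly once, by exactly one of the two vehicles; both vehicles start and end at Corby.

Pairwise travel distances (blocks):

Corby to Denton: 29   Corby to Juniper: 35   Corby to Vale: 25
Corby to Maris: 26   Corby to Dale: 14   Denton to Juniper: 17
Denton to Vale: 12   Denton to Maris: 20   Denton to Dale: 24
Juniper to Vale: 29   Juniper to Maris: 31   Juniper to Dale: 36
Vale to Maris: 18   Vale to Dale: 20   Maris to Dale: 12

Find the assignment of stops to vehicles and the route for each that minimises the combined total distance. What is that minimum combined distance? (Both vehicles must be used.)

Minimum combined distance: 136 blocks.

Check every non-empty split of the stops between the two vehicles; for each half take its own optimal tour:
  {Denton} + {Juniper, Vale, Maris, Dale}: 58 + 108 = 166
  {Juniper} + {Denton, Vale, Maris, Dale}: 70 + 83 = 153
  {Denton, Juniper} + {Vale, Maris, Dale}: 81 + 69 = 150
  {Vale} + {Denton, Juniper, Maris, Dale}: 50 + 98 = 148
  {Denton, Vale} + {Juniper, Maris, Dale}: 66 + 92 = 158
  {Juniper, Vale} + {Denton, Maris, Dale}: 89 + 75 = 164
  … (15 splits in total)
  {Denton, Juniper, Vale, Maris} + {Dale}: 108 + 28 = 136  ← best
Best: vehicle 1 Corby → Juniper → Denton → Vale → Maris → Corby = 108; vehicle 2 Corby → Dale → Corby = 28; combined 136.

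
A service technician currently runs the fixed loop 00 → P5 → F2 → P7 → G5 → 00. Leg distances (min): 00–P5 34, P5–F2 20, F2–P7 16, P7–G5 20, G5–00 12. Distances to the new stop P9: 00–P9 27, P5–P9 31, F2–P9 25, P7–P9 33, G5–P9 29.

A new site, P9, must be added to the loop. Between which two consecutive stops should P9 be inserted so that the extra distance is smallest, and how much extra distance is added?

Insertion cost between consecutive stops i–j is d(i,P9) + d(P9,j) − d(i,j):
  between 00 and P5: 27 + 31 − 34 = 24
  between P5 and F2: 31 + 25 − 20 = 36
  between F2 and P7: 25 + 33 − 16 = 42
  between P7 and G5: 33 + 29 − 20 = 42
  between G5 and 00: 29 + 27 − 12 = 44
Cheapest insertion is between 00 and P5, adding 24.
New total = 102 + 24 = 126.

Adding 24 min by placing P9 on the 00–P5 leg.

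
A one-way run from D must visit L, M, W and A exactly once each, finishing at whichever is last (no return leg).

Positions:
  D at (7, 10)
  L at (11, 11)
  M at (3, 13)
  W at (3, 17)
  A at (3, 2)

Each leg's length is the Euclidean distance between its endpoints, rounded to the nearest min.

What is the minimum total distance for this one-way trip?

There are 4! = 24 possible orderings.
D → L → M → W → A: 4+8+4+15 = 31
D → L → M → A → W: 4+8+11+15 = 38
D → L → W → M → A: 4+10+4+11 = 29
D → L → W → A → M: 4+10+15+11 = 40
D → L → A → M → W: 4+12+11+4 = 31
D → L → A → W → M: 4+12+15+4 = 35
D → M → L → W → A: 5+8+10+15 = 38
D → M → L → A → W: 5+8+12+15 = 40
D → M → W → L → A: 5+4+10+12 = 31
D → M → W → A → L: 5+4+15+12 = 36
D → M → A → L → W: 5+11+12+10 = 38
D → M → A → W → L: 5+11+15+10 = 41
D → W → L → M → A: 8+10+8+11 = 37
D → W → L → A → M: 8+10+12+11 = 41
… (10 more)
The minimum is 29.
One shortest path: D → L → W → M → A.

Shortest open route: 29 min.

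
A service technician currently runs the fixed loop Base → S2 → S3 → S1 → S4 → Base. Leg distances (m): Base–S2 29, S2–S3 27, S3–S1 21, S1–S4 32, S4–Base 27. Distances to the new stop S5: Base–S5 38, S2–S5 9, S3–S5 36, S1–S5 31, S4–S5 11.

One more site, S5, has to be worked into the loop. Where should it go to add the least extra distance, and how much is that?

Insertion cost between consecutive stops i–j is d(i,S5) + d(S5,j) − d(i,j):
  between Base and S2: 38 + 9 − 29 = 18
  between S2 and S3: 9 + 36 − 27 = 18
  between S3 and S1: 36 + 31 − 21 = 46
  between S1 and S4: 31 + 11 − 32 = 10
  between S4 and Base: 11 + 38 − 27 = 22
Cheapest insertion is between S1 and S4, adding 10.
New total = 136 + 10 = 146.

Adding 10 m by placing S5 on the S1–S4 leg.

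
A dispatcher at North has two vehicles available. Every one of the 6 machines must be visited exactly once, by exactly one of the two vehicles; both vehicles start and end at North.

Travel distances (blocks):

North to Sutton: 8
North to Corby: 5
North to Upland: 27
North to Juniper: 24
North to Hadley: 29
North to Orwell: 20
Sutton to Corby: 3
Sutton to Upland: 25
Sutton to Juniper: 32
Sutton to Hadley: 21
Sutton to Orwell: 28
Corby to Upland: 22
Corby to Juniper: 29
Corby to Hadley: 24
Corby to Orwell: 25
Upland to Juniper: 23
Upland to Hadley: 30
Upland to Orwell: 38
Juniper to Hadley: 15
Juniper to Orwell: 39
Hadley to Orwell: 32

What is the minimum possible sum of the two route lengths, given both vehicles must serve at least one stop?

Try each way of splitting the stops between the two vehicles (each non-empty) and, for each split, find the best tour for each vehicle:
  {Sutton} + {Corby, Upland, Juniper, Hadley, Orwell}: 16 + 117 = 133
  {Corby} + {Sutton, Upland, Juniper, Hadley, Orwell}: 10 + 123 = 133
  {Sutton, Corby} + {Upland, Juniper, Hadley, Orwell}: 16 + 117 = 133
  {Upland} + {Sutton, Corby, Juniper, Hadley, Orwell}: 54 + 103 = 157
  {Sutton, Upland} + {Corby, Juniper, Hadley, Orwell}: 60 + 101 = 161
  {Corby, Upland} + {Sutton, Juniper, Hadley, Orwell}: 54 + 103 = 157
  … (31 splits in total)
Best: vehicle 1 North → Sutton → North = 16; vehicle 2 North → Corby → Upland → Juniper → Hadley → Orwell → North = 117; combined 133.

133 blocks — the smallest possible combined total.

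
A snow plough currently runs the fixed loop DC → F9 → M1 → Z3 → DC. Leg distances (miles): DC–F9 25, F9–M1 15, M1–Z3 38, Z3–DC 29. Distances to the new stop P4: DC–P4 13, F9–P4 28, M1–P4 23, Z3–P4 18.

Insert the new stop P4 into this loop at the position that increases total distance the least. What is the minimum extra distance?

Minimum extra distance: 2 miles, inserting P4 between Z3 and DC.

Insertion cost between consecutive stops i–j is d(i,P4) + d(P4,j) − d(i,j):
  between DC and F9: 13 + 28 − 25 = 16
  between F9 and M1: 28 + 23 − 15 = 36
  between M1 and Z3: 23 + 18 − 38 = 3
  between Z3 and DC: 18 + 13 − 29 = 2
Cheapest insertion is between Z3 and DC, adding 2.
New total = 107 + 2 = 109.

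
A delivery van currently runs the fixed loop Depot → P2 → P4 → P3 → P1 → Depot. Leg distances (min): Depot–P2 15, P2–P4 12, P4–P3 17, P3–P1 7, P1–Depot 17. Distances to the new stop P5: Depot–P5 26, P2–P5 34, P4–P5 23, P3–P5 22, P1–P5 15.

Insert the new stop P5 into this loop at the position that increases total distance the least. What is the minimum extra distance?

Insertion cost between consecutive stops i–j is d(i,P5) + d(P5,j) − d(i,j):
  between Depot and P2: 26 + 34 − 15 = 45
  between P2 and P4: 34 + 23 − 12 = 45
  between P4 and P3: 23 + 22 − 17 = 28
  between P3 and P1: 22 + 15 − 7 = 30
  between P1 and Depot: 15 + 26 − 17 = 24
Cheapest insertion is between P1 and Depot, adding 24.
New total = 68 + 24 = 92.

Minimum extra distance: 24 min, inserting P5 between P1 and Depot.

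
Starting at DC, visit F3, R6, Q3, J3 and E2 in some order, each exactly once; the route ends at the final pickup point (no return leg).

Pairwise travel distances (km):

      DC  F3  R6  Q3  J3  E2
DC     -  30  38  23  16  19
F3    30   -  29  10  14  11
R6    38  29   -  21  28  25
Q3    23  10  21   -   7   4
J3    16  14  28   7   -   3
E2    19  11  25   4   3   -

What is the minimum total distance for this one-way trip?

Minimum one-way distance = 61 km.

There are 5! = 120 possible orderings.
DC → F3 → R6 → Q3 → J3 → E2: 30+29+21+7+3 = 90
DC → F3 → R6 → Q3 → E2 → J3: 30+29+21+4+3 = 87
DC → F3 → R6 → J3 → Q3 → E2: 30+29+28+7+4 = 98
DC → F3 → R6 → J3 → E2 → Q3: 30+29+28+3+4 = 94
DC → F3 → R6 → E2 → Q3 → J3: 30+29+25+4+7 = 95
DC → F3 → R6 → E2 → J3 → Q3: 30+29+25+3+7 = 94
DC → F3 → Q3 → R6 → J3 → E2: 30+10+21+28+3 = 92
DC → F3 → Q3 → R6 → E2 → J3: 30+10+21+25+3 = 89
DC → F3 → Q3 → J3 → R6 → E2: 30+10+7+28+25 = 100
DC → F3 → Q3 → J3 → E2 → R6: 30+10+7+3+25 = 75
DC → F3 → Q3 → E2 → R6 → J3: 30+10+4+25+28 = 97
DC → F3 → Q3 → E2 → J3 → R6: 30+10+4+3+28 = 75
DC → F3 → J3 → R6 → Q3 → E2: 30+14+28+21+4 = 97
DC → F3 → J3 → R6 → E2 → Q3: 30+14+28+25+4 = 101
… (106 more)
DC → J3 → E2 → F3 → Q3 → R6: 16+3+11+10+21 = 61  ← best
The minimum is 61.
One shortest path: DC → J3 → E2 → F3 → Q3 → R6.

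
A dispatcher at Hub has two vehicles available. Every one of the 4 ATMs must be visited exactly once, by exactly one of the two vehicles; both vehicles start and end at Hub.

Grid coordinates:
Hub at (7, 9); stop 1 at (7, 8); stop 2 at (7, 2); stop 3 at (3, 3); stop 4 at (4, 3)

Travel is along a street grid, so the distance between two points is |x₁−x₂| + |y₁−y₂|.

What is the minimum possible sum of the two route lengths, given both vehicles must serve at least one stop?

Try each way of splitting the stops between the two vehicles (each non-empty) and, for each split, find the best tour for each vehicle:
  {stop 1} + {stop 2, stop 3, stop 4}: 2 + 22 = 24
  {stop 2} + {stop 1, stop 3, stop 4}: 14 + 20 = 34
  {stop 1, stop 2} + {stop 3, stop 4}: 14 + 20 = 34
  {stop 3} + {stop 1, stop 2, stop 4}: 20 + 20 = 40
  {stop 1, stop 3} + {stop 2, stop 4}: 20 + 20 = 40
  {stop 2, stop 3} + {stop 1, stop 4}: 22 + 18 = 40
  … (7 splits in total)
Best: vehicle 1 Hub → stop 1 → Hub = 2; vehicle 2 Hub → stop 2 → stop 3 → stop 4 → Hub = 22; combined 24.

24 — the smallest possible combined total.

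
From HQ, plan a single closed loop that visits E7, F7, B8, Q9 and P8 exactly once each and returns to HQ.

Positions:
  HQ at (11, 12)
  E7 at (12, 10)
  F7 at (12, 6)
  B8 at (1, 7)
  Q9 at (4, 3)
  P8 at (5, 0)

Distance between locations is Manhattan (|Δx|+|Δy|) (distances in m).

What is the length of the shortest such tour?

Shortest round trip = 46 m.

With 5 stops there are 5!/2 = 60 distinct round trips (a route and its reverse cost the same).
HQ → E7 → F7 → B8 → Q9 → P8 → HQ: 3+4+12+7+4+18 = 48
HQ → E7 → F7 → B8 → P8 → Q9 → HQ: 3+4+12+11+4+16 = 50
HQ → E7 → F7 → Q9 → B8 → P8 → HQ: 3+4+11+7+11+18 = 54
HQ → E7 → F7 → Q9 → P8 → B8 → HQ: 3+4+11+4+11+15 = 48
HQ → E7 → F7 → P8 → B8 → Q9 → HQ: 3+4+13+11+7+16 = 54
HQ → E7 → F7 → P8 → Q9 → B8 → HQ: 3+4+13+4+7+15 = 46
HQ → E7 → B8 → F7 → Q9 → P8 → HQ: 3+14+12+11+4+18 = 62
HQ → E7 → B8 → F7 → P8 → Q9 → HQ: 3+14+12+13+4+16 = 62
HQ → E7 → B8 → Q9 → F7 → P8 → HQ: 3+14+7+11+13+18 = 66
HQ → E7 → B8 → Q9 → P8 → F7 → HQ: 3+14+7+4+13+7 = 48
HQ → E7 → B8 → P8 → F7 → Q9 → HQ: 3+14+11+13+11+16 = 68
HQ → E7 → B8 → P8 → Q9 → F7 → HQ: 3+14+11+4+11+7 = 50
HQ → E7 → Q9 → F7 → B8 → P8 → HQ: 3+15+11+12+11+18 = 70
HQ → E7 → Q9 → F7 → P8 → B8 → HQ: 3+15+11+13+11+15 = 68
… (46 more)
The minimum is 46.
One optimal route: HQ → E7 → F7 → P8 → Q9 → B8 → HQ (or its reverse).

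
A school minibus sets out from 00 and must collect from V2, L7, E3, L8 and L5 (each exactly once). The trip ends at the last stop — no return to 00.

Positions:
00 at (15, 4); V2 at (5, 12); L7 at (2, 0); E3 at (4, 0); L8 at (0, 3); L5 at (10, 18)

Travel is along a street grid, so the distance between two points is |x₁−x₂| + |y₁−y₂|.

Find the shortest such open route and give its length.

There are 5! = 120 possible orderings.
00 → V2 → L7 → E3 → L8 → L5: 18+15+2+7+25 = 67
00 → V2 → L7 → E3 → L5 → L8: 18+15+2+24+25 = 84
00 → V2 → L7 → L8 → E3 → L5: 18+15+5+7+24 = 69
00 → V2 → L7 → L8 → L5 → E3: 18+15+5+25+24 = 87
00 → V2 → L7 → L5 → E3 → L8: 18+15+26+24+7 = 90
00 → V2 → L7 → L5 → L8 → E3: 18+15+26+25+7 = 91
00 → V2 → E3 → L7 → L8 → L5: 18+13+2+5+25 = 63
00 → V2 → E3 → L7 → L5 → L8: 18+13+2+26+25 = 84
00 → V2 → E3 → L8 → L7 → L5: 18+13+7+5+26 = 69
00 → V2 → E3 → L8 → L5 → L7: 18+13+7+25+26 = 89
00 → V2 → E3 → L5 → L7 → L8: 18+13+24+26+5 = 86
00 → V2 → E3 → L5 → L8 → L7: 18+13+24+25+5 = 85
00 → V2 → L8 → L7 → E3 → L5: 18+14+5+2+24 = 63
00 → V2 → L8 → L7 → L5 → E3: 18+14+5+26+24 = 87
… (106 more)
00 → E3 → L7 → L8 → V2 → L5: 15+2+5+14+11 = 47  ← best
The minimum is 47.
One shortest path: 00 → E3 → L7 → L8 → V2 → L5.

Minimum one-way distance = 47.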